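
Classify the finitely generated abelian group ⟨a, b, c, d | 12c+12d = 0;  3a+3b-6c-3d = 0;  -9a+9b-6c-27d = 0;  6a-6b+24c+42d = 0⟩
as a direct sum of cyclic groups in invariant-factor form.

rank_ℚ(R)=4; free=4−4=0
SNF(R) diag = [3, 6, 12, 12] → torsion [3, 6, 12, 12]

Answer: M ≅ ℤ/3 ⊕ ℤ/6 ⊕ ℤ/12 ⊕ ℤ/12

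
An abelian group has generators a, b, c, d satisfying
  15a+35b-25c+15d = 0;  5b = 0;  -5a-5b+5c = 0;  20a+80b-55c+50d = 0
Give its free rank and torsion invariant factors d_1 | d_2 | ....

Answer: M ≅ ℤ/5 ⊕ ℤ/5 ⊕ ℤ/5 ⊕ ℤ/5

Derivation:
rank_ℚ(R)=4; free=4−4=0
SNF(R) diag = [5, 5, 5, 5] → torsion [5, 5, 5, 5]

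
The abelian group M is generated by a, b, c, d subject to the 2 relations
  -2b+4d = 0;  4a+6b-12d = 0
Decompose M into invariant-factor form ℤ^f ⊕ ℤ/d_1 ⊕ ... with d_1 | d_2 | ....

Answer: M ≅ ℤ^2 ⊕ ℤ/2 ⊕ ℤ/4

Derivation:
rank_ℚ(R)=2; free=4−2=2
SNF(R) diag = [2, 4] → torsion [2, 4]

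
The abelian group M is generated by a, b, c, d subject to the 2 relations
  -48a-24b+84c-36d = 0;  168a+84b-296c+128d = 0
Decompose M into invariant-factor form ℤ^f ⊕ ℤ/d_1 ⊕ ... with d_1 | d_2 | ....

Answer: M ≅ ℤ^2 ⊕ ℤ/4 ⊕ ℤ/12

Derivation:
rank_ℚ(R)=2; free=4−2=2
SNF(R) diag = [4, 12] → torsion [4, 12]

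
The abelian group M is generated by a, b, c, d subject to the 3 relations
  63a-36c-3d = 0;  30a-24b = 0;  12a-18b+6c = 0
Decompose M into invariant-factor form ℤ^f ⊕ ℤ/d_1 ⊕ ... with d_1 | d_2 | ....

rank_ℚ(R)=3; free=4−3=1
SNF(R) diag = [3, 6, 6] → torsion [3, 6, 6]

Answer: M ≅ ℤ^1 ⊕ ℤ/3 ⊕ ℤ/6 ⊕ ℤ/6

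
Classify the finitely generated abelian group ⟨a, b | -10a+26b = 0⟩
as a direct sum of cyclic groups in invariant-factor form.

Answer: M ≅ ℤ^1 ⊕ ℤ/2

Derivation:
rank_ℚ(R)=1; free=2−1=1
SNF(R) diag = [2] → torsion [2]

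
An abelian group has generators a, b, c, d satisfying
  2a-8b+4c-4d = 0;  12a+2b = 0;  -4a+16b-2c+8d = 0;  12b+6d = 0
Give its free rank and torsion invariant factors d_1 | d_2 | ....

Answer: M ≅ ℤ/2 ⊕ ℤ/2 ⊕ ℤ/6 ⊕ ℤ/6

Derivation:
rank_ℚ(R)=4; free=4−4=0
SNF(R) diag = [2, 2, 6, 6] → torsion [2, 2, 6, 6]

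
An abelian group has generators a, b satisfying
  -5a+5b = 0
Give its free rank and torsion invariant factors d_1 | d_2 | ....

Answer: M ≅ ℤ^1 ⊕ ℤ/5

Derivation:
rank_ℚ(R)=1; free=2−1=1
SNF(R) diag = [5] → torsion [5]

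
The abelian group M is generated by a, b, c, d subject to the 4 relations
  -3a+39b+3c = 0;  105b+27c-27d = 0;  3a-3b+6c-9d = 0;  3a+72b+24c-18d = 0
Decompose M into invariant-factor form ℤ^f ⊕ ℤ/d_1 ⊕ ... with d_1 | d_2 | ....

rank_ℚ(R)=4; free=4−4=0
SNF(R) diag = [3, 3, 9, 9] → torsion [3, 3, 9, 9]

Answer: M ≅ ℤ/3 ⊕ ℤ/3 ⊕ ℤ/9 ⊕ ℤ/9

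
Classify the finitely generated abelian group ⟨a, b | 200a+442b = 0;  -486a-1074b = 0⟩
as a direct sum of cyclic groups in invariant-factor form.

Answer: M ≅ ℤ/2 ⊕ ℤ/6

Derivation:
rank_ℚ(R)=2; free=2−2=0
SNF(R) diag = [2, 6] → torsion [2, 6]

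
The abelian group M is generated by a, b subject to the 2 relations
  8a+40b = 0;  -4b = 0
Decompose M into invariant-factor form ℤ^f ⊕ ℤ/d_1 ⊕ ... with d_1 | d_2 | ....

Answer: M ≅ ℤ/4 ⊕ ℤ/8

Derivation:
rank_ℚ(R)=2; free=2−2=0
SNF(R) diag = [4, 8] → torsion [4, 8]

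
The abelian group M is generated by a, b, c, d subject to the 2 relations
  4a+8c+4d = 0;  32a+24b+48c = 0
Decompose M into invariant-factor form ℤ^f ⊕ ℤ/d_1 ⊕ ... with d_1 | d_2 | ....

rank_ℚ(R)=2; free=4−2=2
SNF(R) diag = [4, 8] → torsion [4, 8]

Answer: M ≅ ℤ^2 ⊕ ℤ/4 ⊕ ℤ/8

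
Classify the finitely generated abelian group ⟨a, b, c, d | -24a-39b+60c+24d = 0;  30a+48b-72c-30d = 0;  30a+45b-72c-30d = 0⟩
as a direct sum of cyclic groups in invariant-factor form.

Answer: M ≅ ℤ^1 ⊕ ℤ/3 ⊕ ℤ/6 ⊕ ℤ/12

Derivation:
rank_ℚ(R)=3; free=4−3=1
SNF(R) diag = [3, 6, 12] → torsion [3, 6, 12]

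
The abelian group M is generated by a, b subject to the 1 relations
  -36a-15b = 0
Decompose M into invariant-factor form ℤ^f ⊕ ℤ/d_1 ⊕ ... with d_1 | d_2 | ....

rank_ℚ(R)=1; free=2−1=1
SNF(R) diag = [3] → torsion [3]

Answer: M ≅ ℤ^1 ⊕ ℤ/3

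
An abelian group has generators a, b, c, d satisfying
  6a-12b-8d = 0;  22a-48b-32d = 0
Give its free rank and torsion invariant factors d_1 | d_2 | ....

Answer: M ≅ ℤ^2 ⊕ ℤ/2 ⊕ ℤ/4

Derivation:
rank_ℚ(R)=2; free=4−2=2
SNF(R) diag = [2, 4] → torsion [2, 4]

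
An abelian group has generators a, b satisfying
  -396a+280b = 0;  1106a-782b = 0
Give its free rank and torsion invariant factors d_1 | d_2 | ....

rank_ℚ(R)=2; free=2−2=0
SNF(R) diag = [2, 4] → torsion [2, 4]

Answer: M ≅ ℤ/2 ⊕ ℤ/4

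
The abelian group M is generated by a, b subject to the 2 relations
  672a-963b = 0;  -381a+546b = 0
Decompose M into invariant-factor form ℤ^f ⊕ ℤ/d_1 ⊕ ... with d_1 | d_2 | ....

Answer: M ≅ ℤ/3 ⊕ ℤ/3

Derivation:
rank_ℚ(R)=2; free=2−2=0
SNF(R) diag = [3, 3] → torsion [3, 3]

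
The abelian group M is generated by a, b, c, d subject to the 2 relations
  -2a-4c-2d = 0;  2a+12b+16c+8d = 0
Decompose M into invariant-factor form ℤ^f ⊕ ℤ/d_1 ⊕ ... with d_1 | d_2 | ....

Answer: M ≅ ℤ^2 ⊕ ℤ/2 ⊕ ℤ/6

Derivation:
rank_ℚ(R)=2; free=4−2=2
SNF(R) diag = [2, 6] → torsion [2, 6]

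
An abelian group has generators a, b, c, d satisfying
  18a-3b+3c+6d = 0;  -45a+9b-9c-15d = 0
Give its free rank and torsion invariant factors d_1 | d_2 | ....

rank_ℚ(R)=2; free=4−2=2
SNF(R) diag = [3, 3] → torsion [3, 3]

Answer: M ≅ ℤ^2 ⊕ ℤ/3 ⊕ ℤ/3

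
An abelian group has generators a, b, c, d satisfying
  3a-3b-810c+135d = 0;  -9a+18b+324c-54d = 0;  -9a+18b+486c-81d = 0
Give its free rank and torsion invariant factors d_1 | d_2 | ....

rank_ℚ(R)=3; free=4−3=1
SNF(R) diag = [3, 9, 27] → torsion [3, 9, 27]

Answer: M ≅ ℤ^1 ⊕ ℤ/3 ⊕ ℤ/9 ⊕ ℤ/27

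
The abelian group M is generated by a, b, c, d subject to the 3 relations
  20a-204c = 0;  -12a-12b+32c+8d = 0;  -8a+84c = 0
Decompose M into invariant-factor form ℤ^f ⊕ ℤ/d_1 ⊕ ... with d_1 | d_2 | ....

Answer: M ≅ ℤ^1 ⊕ ℤ/4 ⊕ ℤ/4 ⊕ ℤ/12

Derivation:
rank_ℚ(R)=3; free=4−3=1
SNF(R) diag = [4, 4, 12] → torsion [4, 4, 12]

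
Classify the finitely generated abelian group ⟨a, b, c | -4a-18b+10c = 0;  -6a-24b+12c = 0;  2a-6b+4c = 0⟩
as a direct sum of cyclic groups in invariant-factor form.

Answer: M ≅ ℤ/2 ⊕ ℤ/6 ⊕ ℤ/6

Derivation:
rank_ℚ(R)=3; free=3−3=0
SNF(R) diag = [2, 6, 6] → torsion [2, 6, 6]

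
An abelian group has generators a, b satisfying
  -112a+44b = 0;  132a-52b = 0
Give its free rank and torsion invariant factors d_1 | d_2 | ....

Answer: M ≅ ℤ/4 ⊕ ℤ/4

Derivation:
rank_ℚ(R)=2; free=2−2=0
SNF(R) diag = [4, 4] → torsion [4, 4]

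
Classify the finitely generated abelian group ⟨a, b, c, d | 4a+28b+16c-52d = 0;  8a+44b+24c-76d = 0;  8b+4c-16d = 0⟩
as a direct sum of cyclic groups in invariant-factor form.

Answer: M ≅ ℤ^1 ⊕ ℤ/4 ⊕ ℤ/4 ⊕ ℤ/4

Derivation:
rank_ℚ(R)=3; free=4−3=1
SNF(R) diag = [4, 4, 4] → torsion [4, 4, 4]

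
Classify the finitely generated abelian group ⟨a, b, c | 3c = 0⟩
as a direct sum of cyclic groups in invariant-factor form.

rank_ℚ(R)=1; free=3−1=2
SNF(R) diag = [3] → torsion [3]

Answer: M ≅ ℤ^2 ⊕ ℤ/3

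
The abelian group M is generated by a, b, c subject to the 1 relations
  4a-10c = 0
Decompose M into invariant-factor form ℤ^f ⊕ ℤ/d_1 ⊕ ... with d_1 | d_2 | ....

rank_ℚ(R)=1; free=3−1=2
SNF(R) diag = [2] → torsion [2]

Answer: M ≅ ℤ^2 ⊕ ℤ/2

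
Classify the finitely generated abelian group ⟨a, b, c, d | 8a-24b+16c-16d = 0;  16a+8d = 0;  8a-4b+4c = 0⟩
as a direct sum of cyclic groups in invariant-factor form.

rank_ℚ(R)=3; free=4−3=1
SNF(R) diag = [4, 8, 8] → torsion [4, 8, 8]

Answer: M ≅ ℤ^1 ⊕ ℤ/4 ⊕ ℤ/8 ⊕ ℤ/8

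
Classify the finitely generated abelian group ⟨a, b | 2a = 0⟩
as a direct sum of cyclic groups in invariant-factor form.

rank_ℚ(R)=1; free=2−1=1
SNF(R) diag = [2] → torsion [2]

Answer: M ≅ ℤ^1 ⊕ ℤ/2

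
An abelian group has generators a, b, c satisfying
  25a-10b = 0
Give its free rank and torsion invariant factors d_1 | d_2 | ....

Answer: M ≅ ℤ^2 ⊕ ℤ/5

Derivation:
rank_ℚ(R)=1; free=3−1=2
SNF(R) diag = [5] → torsion [5]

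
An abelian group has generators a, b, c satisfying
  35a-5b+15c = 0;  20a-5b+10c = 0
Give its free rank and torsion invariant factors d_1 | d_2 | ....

Answer: M ≅ ℤ^1 ⊕ ℤ/5 ⊕ ℤ/5

Derivation:
rank_ℚ(R)=2; free=3−2=1
SNF(R) diag = [5, 5] → torsion [5, 5]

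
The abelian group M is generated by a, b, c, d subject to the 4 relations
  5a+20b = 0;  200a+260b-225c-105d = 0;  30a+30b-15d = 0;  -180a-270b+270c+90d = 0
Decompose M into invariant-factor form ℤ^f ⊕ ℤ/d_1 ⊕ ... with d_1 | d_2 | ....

rank_ℚ(R)=4; free=4−4=0
SNF(R) diag = [5, 15, 45, 90] → torsion [5, 15, 45, 90]

Answer: M ≅ ℤ/5 ⊕ ℤ/15 ⊕ ℤ/45 ⊕ ℤ/90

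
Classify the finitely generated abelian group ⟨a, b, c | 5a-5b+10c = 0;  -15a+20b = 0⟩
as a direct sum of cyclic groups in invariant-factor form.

rank_ℚ(R)=2; free=3−2=1
SNF(R) diag = [5, 5] → torsion [5, 5]

Answer: M ≅ ℤ^1 ⊕ ℤ/5 ⊕ ℤ/5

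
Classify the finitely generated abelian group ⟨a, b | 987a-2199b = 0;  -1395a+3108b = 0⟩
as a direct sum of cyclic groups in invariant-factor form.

Answer: M ≅ ℤ/3 ⊕ ℤ/3

Derivation:
rank_ℚ(R)=2; free=2−2=0
SNF(R) diag = [3, 3] → torsion [3, 3]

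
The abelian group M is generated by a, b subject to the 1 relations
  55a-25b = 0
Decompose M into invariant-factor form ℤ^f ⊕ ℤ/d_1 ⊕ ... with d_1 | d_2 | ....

rank_ℚ(R)=1; free=2−1=1
SNF(R) diag = [5] → torsion [5]

Answer: M ≅ ℤ^1 ⊕ ℤ/5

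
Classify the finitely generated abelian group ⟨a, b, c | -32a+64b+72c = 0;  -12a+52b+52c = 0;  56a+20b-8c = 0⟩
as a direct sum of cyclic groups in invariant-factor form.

rank_ℚ(R)=3; free=3−3=0
SNF(R) diag = [4, 4, 8] → torsion [4, 4, 8]

Answer: M ≅ ℤ/4 ⊕ ℤ/4 ⊕ ℤ/8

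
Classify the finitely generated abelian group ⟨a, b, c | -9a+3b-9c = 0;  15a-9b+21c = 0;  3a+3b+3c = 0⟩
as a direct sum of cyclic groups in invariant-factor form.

rank_ℚ(R)=3; free=3−3=0
SNF(R) diag = [3, 6, 12] → torsion [3, 6, 12]

Answer: M ≅ ℤ/3 ⊕ ℤ/6 ⊕ ℤ/12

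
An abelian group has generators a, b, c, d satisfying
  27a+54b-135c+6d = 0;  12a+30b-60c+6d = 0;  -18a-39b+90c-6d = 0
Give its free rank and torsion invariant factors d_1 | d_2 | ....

Answer: M ≅ ℤ^1 ⊕ ℤ/3 ⊕ ℤ/3 ⊕ ℤ/6

Derivation:
rank_ℚ(R)=3; free=4−3=1
SNF(R) diag = [3, 3, 6] → torsion [3, 3, 6]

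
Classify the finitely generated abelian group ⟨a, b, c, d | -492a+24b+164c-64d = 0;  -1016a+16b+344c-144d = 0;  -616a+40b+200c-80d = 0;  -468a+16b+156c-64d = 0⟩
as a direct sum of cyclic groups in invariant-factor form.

Answer: M ≅ ℤ/4 ⊕ ℤ/8 ⊕ ℤ/16 ⊕ ℤ/32

Derivation:
rank_ℚ(R)=4; free=4−4=0
SNF(R) diag = [4, 8, 16, 32] → torsion [4, 8, 16, 32]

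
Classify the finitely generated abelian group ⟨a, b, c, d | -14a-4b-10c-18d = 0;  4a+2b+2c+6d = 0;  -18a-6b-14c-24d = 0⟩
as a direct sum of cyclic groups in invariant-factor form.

rank_ℚ(R)=3; free=4−3=1
SNF(R) diag = [2, 2, 6] → torsion [2, 2, 6]

Answer: M ≅ ℤ^1 ⊕ ℤ/2 ⊕ ℤ/2 ⊕ ℤ/6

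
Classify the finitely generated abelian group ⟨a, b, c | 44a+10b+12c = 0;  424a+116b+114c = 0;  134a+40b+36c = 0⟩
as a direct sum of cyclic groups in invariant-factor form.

rank_ℚ(R)=3; free=3−3=0
SNF(R) diag = [2, 6, 18] → torsion [2, 6, 18]

Answer: M ≅ ℤ/2 ⊕ ℤ/6 ⊕ ℤ/18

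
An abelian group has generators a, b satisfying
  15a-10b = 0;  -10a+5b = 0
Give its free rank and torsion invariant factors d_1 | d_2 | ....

rank_ℚ(R)=2; free=2−2=0
SNF(R) diag = [5, 5] → torsion [5, 5]

Answer: M ≅ ℤ/5 ⊕ ℤ/5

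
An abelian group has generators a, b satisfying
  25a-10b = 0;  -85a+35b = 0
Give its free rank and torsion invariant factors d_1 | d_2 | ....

Answer: M ≅ ℤ/5 ⊕ ℤ/5

Derivation:
rank_ℚ(R)=2; free=2−2=0
SNF(R) diag = [5, 5] → torsion [5, 5]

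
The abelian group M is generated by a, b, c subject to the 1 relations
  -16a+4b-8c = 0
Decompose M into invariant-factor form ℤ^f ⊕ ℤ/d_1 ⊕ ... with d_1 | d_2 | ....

Answer: M ≅ ℤ^2 ⊕ ℤ/4

Derivation:
rank_ℚ(R)=1; free=3−1=2
SNF(R) diag = [4] → torsion [4]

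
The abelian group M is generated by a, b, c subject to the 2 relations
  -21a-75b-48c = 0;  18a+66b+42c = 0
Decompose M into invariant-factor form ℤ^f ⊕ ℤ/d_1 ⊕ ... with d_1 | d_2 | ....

rank_ℚ(R)=2; free=3−2=1
SNF(R) diag = [3, 6] → torsion [3, 6]

Answer: M ≅ ℤ^1 ⊕ ℤ/3 ⊕ ℤ/6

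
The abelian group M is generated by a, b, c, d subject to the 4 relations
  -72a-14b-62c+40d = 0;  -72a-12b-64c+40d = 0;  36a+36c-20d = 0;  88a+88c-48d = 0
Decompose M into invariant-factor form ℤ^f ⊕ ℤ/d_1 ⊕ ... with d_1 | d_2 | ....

Answer: M ≅ ℤ/2 ⊕ ℤ/4 ⊕ ℤ/4 ⊕ ℤ/8

Derivation:
rank_ℚ(R)=4; free=4−4=0
SNF(R) diag = [2, 4, 4, 8] → torsion [2, 4, 4, 8]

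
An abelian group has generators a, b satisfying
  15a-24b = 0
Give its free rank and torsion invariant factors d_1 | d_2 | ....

rank_ℚ(R)=1; free=2−1=1
SNF(R) diag = [3] → torsion [3]

Answer: M ≅ ℤ^1 ⊕ ℤ/3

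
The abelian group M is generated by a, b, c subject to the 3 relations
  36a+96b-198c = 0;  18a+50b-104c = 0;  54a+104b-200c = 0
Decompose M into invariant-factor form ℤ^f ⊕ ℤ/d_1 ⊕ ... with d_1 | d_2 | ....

Answer: M ≅ ℤ/2 ⊕ ℤ/6 ⊕ ℤ/18

Derivation:
rank_ℚ(R)=3; free=3−3=0
SNF(R) diag = [2, 6, 18] → torsion [2, 6, 18]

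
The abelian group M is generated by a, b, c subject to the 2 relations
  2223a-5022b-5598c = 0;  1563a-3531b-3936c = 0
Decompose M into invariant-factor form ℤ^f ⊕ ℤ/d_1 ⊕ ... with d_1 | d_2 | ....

Answer: M ≅ ℤ^1 ⊕ ℤ/3 ⊕ ℤ/9

Derivation:
rank_ℚ(R)=2; free=3−2=1
SNF(R) diag = [3, 9] → torsion [3, 9]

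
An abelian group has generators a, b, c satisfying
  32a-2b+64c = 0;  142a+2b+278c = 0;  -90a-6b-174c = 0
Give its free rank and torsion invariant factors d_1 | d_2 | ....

rank_ℚ(R)=3; free=3−3=0
SNF(R) diag = [2, 6, 12] → torsion [2, 6, 12]

Answer: M ≅ ℤ/2 ⊕ ℤ/6 ⊕ ℤ/12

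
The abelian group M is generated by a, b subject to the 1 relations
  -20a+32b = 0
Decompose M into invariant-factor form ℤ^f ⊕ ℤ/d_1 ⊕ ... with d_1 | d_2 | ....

rank_ℚ(R)=1; free=2−1=1
SNF(R) diag = [4] → torsion [4]

Answer: M ≅ ℤ^1 ⊕ ℤ/4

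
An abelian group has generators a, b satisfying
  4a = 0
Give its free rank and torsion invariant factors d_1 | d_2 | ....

rank_ℚ(R)=1; free=2−1=1
SNF(R) diag = [4] → torsion [4]

Answer: M ≅ ℤ^1 ⊕ ℤ/4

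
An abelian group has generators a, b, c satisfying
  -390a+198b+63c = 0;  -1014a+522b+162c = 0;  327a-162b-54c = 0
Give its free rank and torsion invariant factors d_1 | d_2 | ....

rank_ℚ(R)=3; free=3−3=0
SNF(R) diag = [3, 9, 18] → torsion [3, 9, 18]

Answer: M ≅ ℤ/3 ⊕ ℤ/9 ⊕ ℤ/18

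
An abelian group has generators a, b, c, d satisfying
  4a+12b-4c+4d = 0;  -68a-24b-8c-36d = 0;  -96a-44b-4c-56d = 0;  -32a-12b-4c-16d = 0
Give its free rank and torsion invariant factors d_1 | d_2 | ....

rank_ℚ(R)=4; free=4−4=0
SNF(R) diag = [4, 4, 8, 8] → torsion [4, 4, 8, 8]

Answer: M ≅ ℤ/4 ⊕ ℤ/4 ⊕ ℤ/8 ⊕ ℤ/8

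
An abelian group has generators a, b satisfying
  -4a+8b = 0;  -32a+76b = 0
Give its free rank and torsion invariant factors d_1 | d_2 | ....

Answer: M ≅ ℤ/4 ⊕ ℤ/12

Derivation:
rank_ℚ(R)=2; free=2−2=0
SNF(R) diag = [4, 12] → torsion [4, 12]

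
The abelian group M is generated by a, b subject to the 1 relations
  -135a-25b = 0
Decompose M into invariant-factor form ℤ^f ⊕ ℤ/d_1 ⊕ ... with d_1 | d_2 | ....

Answer: M ≅ ℤ^1 ⊕ ℤ/5

Derivation:
rank_ℚ(R)=1; free=2−1=1
SNF(R) diag = [5] → torsion [5]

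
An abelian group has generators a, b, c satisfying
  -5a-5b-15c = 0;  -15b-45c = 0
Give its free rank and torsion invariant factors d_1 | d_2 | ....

rank_ℚ(R)=2; free=3−2=1
SNF(R) diag = [5, 15] → torsion [5, 15]

Answer: M ≅ ℤ^1 ⊕ ℤ/5 ⊕ ℤ/15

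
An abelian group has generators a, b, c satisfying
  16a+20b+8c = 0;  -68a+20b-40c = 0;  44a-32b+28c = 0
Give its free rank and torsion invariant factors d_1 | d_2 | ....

rank_ℚ(R)=3; free=3−3=0
SNF(R) diag = [4, 12, 36] → torsion [4, 12, 36]

Answer: M ≅ ℤ/4 ⊕ ℤ/12 ⊕ ℤ/36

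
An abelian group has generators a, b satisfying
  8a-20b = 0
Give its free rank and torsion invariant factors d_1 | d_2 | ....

rank_ℚ(R)=1; free=2−1=1
SNF(R) diag = [4] → torsion [4]

Answer: M ≅ ℤ^1 ⊕ ℤ/4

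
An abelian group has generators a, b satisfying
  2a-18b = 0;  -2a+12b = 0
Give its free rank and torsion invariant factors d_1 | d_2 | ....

Answer: M ≅ ℤ/2 ⊕ ℤ/6

Derivation:
rank_ℚ(R)=2; free=2−2=0
SNF(R) diag = [2, 6] → torsion [2, 6]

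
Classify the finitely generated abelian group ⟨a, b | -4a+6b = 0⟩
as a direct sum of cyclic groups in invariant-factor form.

rank_ℚ(R)=1; free=2−1=1
SNF(R) diag = [2] → torsion [2]

Answer: M ≅ ℤ^1 ⊕ ℤ/2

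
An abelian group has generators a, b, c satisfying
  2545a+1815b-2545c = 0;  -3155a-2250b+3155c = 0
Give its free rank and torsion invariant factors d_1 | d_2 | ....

rank_ℚ(R)=2; free=3−2=1
SNF(R) diag = [5, 15] → torsion [5, 15]

Answer: M ≅ ℤ^1 ⊕ ℤ/5 ⊕ ℤ/15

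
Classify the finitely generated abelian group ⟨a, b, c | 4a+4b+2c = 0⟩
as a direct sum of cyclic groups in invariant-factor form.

rank_ℚ(R)=1; free=3−1=2
SNF(R) diag = [2] → torsion [2]

Answer: M ≅ ℤ^2 ⊕ ℤ/2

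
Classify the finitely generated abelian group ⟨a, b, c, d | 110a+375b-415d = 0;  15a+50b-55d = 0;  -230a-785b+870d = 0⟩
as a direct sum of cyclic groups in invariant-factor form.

Answer: M ≅ ℤ^1 ⊕ ℤ/5 ⊕ ℤ/5 ⊕ ℤ/5

Derivation:
rank_ℚ(R)=3; free=4−3=1
SNF(R) diag = [5, 5, 5] → torsion [5, 5, 5]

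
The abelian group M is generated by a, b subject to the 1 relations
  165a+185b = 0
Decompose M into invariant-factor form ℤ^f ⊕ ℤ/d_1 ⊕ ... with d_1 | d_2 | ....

Answer: M ≅ ℤ^1 ⊕ ℤ/5

Derivation:
rank_ℚ(R)=1; free=2−1=1
SNF(R) diag = [5] → torsion [5]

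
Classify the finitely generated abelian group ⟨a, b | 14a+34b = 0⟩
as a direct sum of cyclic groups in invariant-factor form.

rank_ℚ(R)=1; free=2−1=1
SNF(R) diag = [2] → torsion [2]

Answer: M ≅ ℤ^1 ⊕ ℤ/2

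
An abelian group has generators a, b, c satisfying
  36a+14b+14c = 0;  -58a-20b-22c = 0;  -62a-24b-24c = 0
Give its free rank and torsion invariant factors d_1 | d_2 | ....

rank_ℚ(R)=3; free=3−3=0
SNF(R) diag = [2, 2, 2] → torsion [2, 2, 2]

Answer: M ≅ ℤ/2 ⊕ ℤ/2 ⊕ ℤ/2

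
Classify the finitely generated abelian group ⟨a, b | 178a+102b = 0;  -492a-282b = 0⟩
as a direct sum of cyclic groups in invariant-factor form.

Answer: M ≅ ℤ/2 ⊕ ℤ/6

Derivation:
rank_ℚ(R)=2; free=2−2=0
SNF(R) diag = [2, 6] → torsion [2, 6]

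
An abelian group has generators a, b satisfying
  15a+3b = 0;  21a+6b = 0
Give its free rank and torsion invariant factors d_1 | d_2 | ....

rank_ℚ(R)=2; free=2−2=0
SNF(R) diag = [3, 9] → torsion [3, 9]

Answer: M ≅ ℤ/3 ⊕ ℤ/9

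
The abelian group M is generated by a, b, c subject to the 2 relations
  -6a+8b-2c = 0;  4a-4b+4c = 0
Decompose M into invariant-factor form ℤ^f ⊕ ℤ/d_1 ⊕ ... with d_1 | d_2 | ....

rank_ℚ(R)=2; free=3−2=1
SNF(R) diag = [2, 4] → torsion [2, 4]

Answer: M ≅ ℤ^1 ⊕ ℤ/2 ⊕ ℤ/4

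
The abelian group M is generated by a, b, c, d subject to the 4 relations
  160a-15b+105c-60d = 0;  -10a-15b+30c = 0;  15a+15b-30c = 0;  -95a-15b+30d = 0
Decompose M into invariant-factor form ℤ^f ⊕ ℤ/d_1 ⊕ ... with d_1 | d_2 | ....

Answer: M ≅ ℤ/5 ⊕ ℤ/15 ⊕ ℤ/15 ⊕ ℤ/30

Derivation:
rank_ℚ(R)=4; free=4−4=0
SNF(R) diag = [5, 15, 15, 30] → torsion [5, 15, 15, 30]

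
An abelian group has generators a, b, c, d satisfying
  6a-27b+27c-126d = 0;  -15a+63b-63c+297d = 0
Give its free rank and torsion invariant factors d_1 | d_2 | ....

Answer: M ≅ ℤ^2 ⊕ ℤ/3 ⊕ ℤ/9

Derivation:
rank_ℚ(R)=2; free=4−2=2
SNF(R) diag = [3, 9] → torsion [3, 9]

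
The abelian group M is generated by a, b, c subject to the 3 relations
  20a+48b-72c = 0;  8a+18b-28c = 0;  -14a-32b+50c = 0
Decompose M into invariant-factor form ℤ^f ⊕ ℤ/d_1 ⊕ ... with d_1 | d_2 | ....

rank_ℚ(R)=3; free=3−3=0
SNF(R) diag = [2, 2, 4] → torsion [2, 2, 4]

Answer: M ≅ ℤ/2 ⊕ ℤ/2 ⊕ ℤ/4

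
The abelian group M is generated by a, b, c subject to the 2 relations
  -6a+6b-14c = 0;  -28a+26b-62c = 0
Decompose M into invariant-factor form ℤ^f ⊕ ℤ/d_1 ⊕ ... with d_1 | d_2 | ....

Answer: M ≅ ℤ^1 ⊕ ℤ/2 ⊕ ℤ/2

Derivation:
rank_ℚ(R)=2; free=3−2=1
SNF(R) diag = [2, 2] → torsion [2, 2]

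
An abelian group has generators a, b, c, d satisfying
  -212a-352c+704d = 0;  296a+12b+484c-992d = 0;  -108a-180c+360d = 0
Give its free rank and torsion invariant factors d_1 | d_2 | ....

rank_ℚ(R)=3; free=4−3=1
SNF(R) diag = [4, 12, 36] → torsion [4, 12, 36]

Answer: M ≅ ℤ^1 ⊕ ℤ/4 ⊕ ℤ/12 ⊕ ℤ/36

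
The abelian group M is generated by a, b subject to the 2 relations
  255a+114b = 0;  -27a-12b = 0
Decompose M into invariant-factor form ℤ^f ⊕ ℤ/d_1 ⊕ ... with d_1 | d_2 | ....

rank_ℚ(R)=2; free=2−2=0
SNF(R) diag = [3, 6] → torsion [3, 6]

Answer: M ≅ ℤ/3 ⊕ ℤ/6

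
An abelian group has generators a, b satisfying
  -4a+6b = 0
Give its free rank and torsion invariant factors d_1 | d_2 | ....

Answer: M ≅ ℤ^1 ⊕ ℤ/2

Derivation:
rank_ℚ(R)=1; free=2−1=1
SNF(R) diag = [2] → torsion [2]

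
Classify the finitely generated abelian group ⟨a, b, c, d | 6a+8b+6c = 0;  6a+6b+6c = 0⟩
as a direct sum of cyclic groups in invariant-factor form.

Answer: M ≅ ℤ^2 ⊕ ℤ/2 ⊕ ℤ/6

Derivation:
rank_ℚ(R)=2; free=4−2=2
SNF(R) diag = [2, 6] → torsion [2, 6]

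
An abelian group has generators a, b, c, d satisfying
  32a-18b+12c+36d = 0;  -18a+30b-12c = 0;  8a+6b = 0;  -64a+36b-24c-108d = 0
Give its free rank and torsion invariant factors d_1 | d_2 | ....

rank_ℚ(R)=4; free=4−4=0
SNF(R) diag = [2, 6, 12, 36] → torsion [2, 6, 12, 36]

Answer: M ≅ ℤ/2 ⊕ ℤ/6 ⊕ ℤ/12 ⊕ ℤ/36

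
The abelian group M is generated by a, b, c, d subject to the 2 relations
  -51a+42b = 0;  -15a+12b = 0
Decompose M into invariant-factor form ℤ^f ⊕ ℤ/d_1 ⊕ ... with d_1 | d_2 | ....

Answer: M ≅ ℤ^2 ⊕ ℤ/3 ⊕ ℤ/6

Derivation:
rank_ℚ(R)=2; free=4−2=2
SNF(R) diag = [3, 6] → torsion [3, 6]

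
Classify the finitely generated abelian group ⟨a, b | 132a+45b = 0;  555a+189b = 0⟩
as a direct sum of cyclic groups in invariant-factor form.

rank_ℚ(R)=2; free=2−2=0
SNF(R) diag = [3, 9] → torsion [3, 9]

Answer: M ≅ ℤ/3 ⊕ ℤ/9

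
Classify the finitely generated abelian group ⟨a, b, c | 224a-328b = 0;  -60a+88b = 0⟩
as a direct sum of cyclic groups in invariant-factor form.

Answer: M ≅ ℤ^1 ⊕ ℤ/4 ⊕ ℤ/8

Derivation:
rank_ℚ(R)=2; free=3−2=1
SNF(R) diag = [4, 8] → torsion [4, 8]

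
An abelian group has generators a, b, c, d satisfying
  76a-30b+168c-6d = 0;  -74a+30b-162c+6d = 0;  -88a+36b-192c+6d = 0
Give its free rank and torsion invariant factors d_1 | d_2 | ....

Answer: M ≅ ℤ^1 ⊕ ℤ/2 ⊕ ℤ/6 ⊕ ℤ/6

Derivation:
rank_ℚ(R)=3; free=4−3=1
SNF(R) diag = [2, 6, 6] → torsion [2, 6, 6]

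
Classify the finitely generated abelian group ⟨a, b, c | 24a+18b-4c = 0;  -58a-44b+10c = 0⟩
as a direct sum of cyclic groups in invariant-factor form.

Answer: M ≅ ℤ^1 ⊕ ℤ/2 ⊕ ℤ/2

Derivation:
rank_ℚ(R)=2; free=3−2=1
SNF(R) diag = [2, 2] → torsion [2, 2]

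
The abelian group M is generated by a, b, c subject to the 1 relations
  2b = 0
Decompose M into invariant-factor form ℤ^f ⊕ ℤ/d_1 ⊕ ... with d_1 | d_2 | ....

rank_ℚ(R)=1; free=3−1=2
SNF(R) diag = [2] → torsion [2]

Answer: M ≅ ℤ^2 ⊕ ℤ/2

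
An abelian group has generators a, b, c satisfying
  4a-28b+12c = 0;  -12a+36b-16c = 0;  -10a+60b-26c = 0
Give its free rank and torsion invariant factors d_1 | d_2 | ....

rank_ℚ(R)=3; free=3−3=0
SNF(R) diag = [2, 4, 4] → torsion [2, 4, 4]

Answer: M ≅ ℤ/2 ⊕ ℤ/4 ⊕ ℤ/4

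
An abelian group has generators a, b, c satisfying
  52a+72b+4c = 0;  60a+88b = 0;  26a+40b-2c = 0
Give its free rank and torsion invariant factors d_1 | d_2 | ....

Answer: M ≅ ℤ/2 ⊕ ℤ/4 ⊕ ℤ/8

Derivation:
rank_ℚ(R)=3; free=3−3=0
SNF(R) diag = [2, 4, 8] → torsion [2, 4, 8]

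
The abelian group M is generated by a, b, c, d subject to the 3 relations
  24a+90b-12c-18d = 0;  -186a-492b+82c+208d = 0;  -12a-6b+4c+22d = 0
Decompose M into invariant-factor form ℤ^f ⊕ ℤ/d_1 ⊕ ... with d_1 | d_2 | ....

rank_ℚ(R)=3; free=4−3=1
SNF(R) diag = [2, 6, 12] → torsion [2, 6, 12]

Answer: M ≅ ℤ^1 ⊕ ℤ/2 ⊕ ℤ/6 ⊕ ℤ/12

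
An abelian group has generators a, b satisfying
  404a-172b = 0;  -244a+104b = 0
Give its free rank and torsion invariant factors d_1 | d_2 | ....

rank_ℚ(R)=2; free=2−2=0
SNF(R) diag = [4, 12] → torsion [4, 12]

Answer: M ≅ ℤ/4 ⊕ ℤ/12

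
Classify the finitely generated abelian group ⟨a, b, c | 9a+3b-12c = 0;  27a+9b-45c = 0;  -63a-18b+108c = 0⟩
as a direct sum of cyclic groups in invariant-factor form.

rank_ℚ(R)=3; free=3−3=0
SNF(R) diag = [3, 9, 9] → torsion [3, 9, 9]

Answer: M ≅ ℤ/3 ⊕ ℤ/9 ⊕ ℤ/9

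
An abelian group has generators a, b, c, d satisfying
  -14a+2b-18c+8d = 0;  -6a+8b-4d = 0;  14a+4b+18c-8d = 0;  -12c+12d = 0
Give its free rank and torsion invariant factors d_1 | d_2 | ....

rank_ℚ(R)=4; free=4−4=0
SNF(R) diag = [2, 2, 6, 12] → torsion [2, 2, 6, 12]

Answer: M ≅ ℤ/2 ⊕ ℤ/2 ⊕ ℤ/6 ⊕ ℤ/12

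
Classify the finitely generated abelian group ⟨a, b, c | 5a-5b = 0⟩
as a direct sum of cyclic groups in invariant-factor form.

Answer: M ≅ ℤ^2 ⊕ ℤ/5

Derivation:
rank_ℚ(R)=1; free=3−1=2
SNF(R) diag = [5] → torsion [5]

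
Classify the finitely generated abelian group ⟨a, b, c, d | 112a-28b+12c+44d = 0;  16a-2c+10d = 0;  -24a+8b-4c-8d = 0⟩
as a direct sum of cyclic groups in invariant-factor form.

rank_ℚ(R)=3; free=4−3=1
SNF(R) diag = [2, 4, 12] → torsion [2, 4, 12]

Answer: M ≅ ℤ^1 ⊕ ℤ/2 ⊕ ℤ/4 ⊕ ℤ/12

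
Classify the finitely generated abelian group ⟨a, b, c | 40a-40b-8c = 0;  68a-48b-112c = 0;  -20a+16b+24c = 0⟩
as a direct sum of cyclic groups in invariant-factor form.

Answer: M ≅ ℤ/4 ⊕ ℤ/8 ⊕ ℤ/8

Derivation:
rank_ℚ(R)=3; free=3−3=0
SNF(R) diag = [4, 8, 8] → torsion [4, 8, 8]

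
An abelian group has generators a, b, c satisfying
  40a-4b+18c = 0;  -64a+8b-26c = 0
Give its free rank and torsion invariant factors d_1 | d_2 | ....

rank_ℚ(R)=2; free=3−2=1
SNF(R) diag = [2, 4] → torsion [2, 4]

Answer: M ≅ ℤ^1 ⊕ ℤ/2 ⊕ ℤ/4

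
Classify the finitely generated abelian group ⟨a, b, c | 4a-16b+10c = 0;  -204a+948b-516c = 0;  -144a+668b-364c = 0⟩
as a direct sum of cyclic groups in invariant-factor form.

Answer: M ≅ ℤ/2 ⊕ ℤ/4 ⊕ ℤ/12

Derivation:
rank_ℚ(R)=3; free=3−3=0
SNF(R) diag = [2, 4, 12] → torsion [2, 4, 12]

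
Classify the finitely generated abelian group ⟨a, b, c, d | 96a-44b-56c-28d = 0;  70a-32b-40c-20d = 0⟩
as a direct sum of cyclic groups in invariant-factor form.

rank_ℚ(R)=2; free=4−2=2
SNF(R) diag = [2, 4] → torsion [2, 4]

Answer: M ≅ ℤ^2 ⊕ ℤ/2 ⊕ ℤ/4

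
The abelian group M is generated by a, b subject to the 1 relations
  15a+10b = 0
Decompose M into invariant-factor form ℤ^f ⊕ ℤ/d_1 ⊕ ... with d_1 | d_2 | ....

Answer: M ≅ ℤ^1 ⊕ ℤ/5

Derivation:
rank_ℚ(R)=1; free=2−1=1
SNF(R) diag = [5] → torsion [5]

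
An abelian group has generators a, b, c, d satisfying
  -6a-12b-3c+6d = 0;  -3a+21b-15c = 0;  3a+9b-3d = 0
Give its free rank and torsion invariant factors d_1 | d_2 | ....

Answer: M ≅ ℤ^1 ⊕ ℤ/3 ⊕ ℤ/3 ⊕ ℤ/3

Derivation:
rank_ℚ(R)=3; free=4−3=1
SNF(R) diag = [3, 3, 3] → torsion [3, 3, 3]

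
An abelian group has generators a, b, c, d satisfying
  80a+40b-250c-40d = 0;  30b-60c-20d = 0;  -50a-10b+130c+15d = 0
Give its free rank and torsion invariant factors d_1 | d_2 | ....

rank_ℚ(R)=3; free=4−3=1
SNF(R) diag = [5, 10, 30] → torsion [5, 10, 30]

Answer: M ≅ ℤ^1 ⊕ ℤ/5 ⊕ ℤ/10 ⊕ ℤ/30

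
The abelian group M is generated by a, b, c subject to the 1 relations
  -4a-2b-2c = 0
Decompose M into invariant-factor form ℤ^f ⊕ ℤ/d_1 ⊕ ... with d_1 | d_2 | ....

rank_ℚ(R)=1; free=3−1=2
SNF(R) diag = [2] → torsion [2]

Answer: M ≅ ℤ^2 ⊕ ℤ/2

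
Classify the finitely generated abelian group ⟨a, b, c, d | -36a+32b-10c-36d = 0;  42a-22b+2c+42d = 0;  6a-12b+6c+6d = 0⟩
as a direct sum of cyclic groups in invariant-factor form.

Answer: M ≅ ℤ^1 ⊕ ℤ/2 ⊕ ℤ/6 ⊕ ℤ/6

Derivation:
rank_ℚ(R)=3; free=4−3=1
SNF(R) diag = [2, 6, 6] → torsion [2, 6, 6]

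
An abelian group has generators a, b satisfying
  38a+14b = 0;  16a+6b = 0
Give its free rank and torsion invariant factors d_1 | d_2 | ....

Answer: M ≅ ℤ/2 ⊕ ℤ/2

Derivation:
rank_ℚ(R)=2; free=2−2=0
SNF(R) diag = [2, 2] → torsion [2, 2]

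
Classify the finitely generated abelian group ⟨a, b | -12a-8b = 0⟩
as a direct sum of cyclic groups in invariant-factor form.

Answer: M ≅ ℤ^1 ⊕ ℤ/4

Derivation:
rank_ℚ(R)=1; free=2−1=1
SNF(R) diag = [4] → torsion [4]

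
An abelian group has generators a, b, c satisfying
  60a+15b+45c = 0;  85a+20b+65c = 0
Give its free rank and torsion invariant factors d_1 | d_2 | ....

Answer: M ≅ ℤ^1 ⊕ ℤ/5 ⊕ ℤ/15

Derivation:
rank_ℚ(R)=2; free=3−2=1
SNF(R) diag = [5, 15] → torsion [5, 15]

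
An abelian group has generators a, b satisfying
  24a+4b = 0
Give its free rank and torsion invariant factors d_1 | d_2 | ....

rank_ℚ(R)=1; free=2−1=1
SNF(R) diag = [4] → torsion [4]

Answer: M ≅ ℤ^1 ⊕ ℤ/4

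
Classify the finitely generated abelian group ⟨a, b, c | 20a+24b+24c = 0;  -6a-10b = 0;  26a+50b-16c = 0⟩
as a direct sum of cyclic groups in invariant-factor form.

Answer: M ≅ ℤ/2 ⊕ ℤ/4 ⊕ ℤ/8

Derivation:
rank_ℚ(R)=3; free=3−3=0
SNF(R) diag = [2, 4, 8] → torsion [2, 4, 8]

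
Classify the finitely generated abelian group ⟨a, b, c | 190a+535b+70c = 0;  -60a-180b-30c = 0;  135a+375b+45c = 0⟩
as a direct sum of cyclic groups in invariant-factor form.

rank_ℚ(R)=3; free=3−3=0
SNF(R) diag = [5, 15, 30] → torsion [5, 15, 30]

Answer: M ≅ ℤ/5 ⊕ ℤ/15 ⊕ ℤ/30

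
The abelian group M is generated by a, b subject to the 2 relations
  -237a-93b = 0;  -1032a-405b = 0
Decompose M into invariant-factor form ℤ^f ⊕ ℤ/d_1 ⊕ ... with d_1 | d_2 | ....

rank_ℚ(R)=2; free=2−2=0
SNF(R) diag = [3, 3] → torsion [3, 3]

Answer: M ≅ ℤ/3 ⊕ ℤ/3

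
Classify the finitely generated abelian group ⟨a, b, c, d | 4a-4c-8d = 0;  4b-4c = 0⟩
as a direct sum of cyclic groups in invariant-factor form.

Answer: M ≅ ℤ^2 ⊕ ℤ/4 ⊕ ℤ/4

Derivation:
rank_ℚ(R)=2; free=4−2=2
SNF(R) diag = [4, 4] → torsion [4, 4]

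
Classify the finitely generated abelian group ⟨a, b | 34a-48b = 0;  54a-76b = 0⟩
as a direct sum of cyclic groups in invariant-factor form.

rank_ℚ(R)=2; free=2−2=0
SNF(R) diag = [2, 4] → torsion [2, 4]

Answer: M ≅ ℤ/2 ⊕ ℤ/4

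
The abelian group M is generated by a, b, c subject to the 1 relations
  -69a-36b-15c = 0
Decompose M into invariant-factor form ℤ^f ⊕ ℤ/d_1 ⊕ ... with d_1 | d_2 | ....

rank_ℚ(R)=1; free=3−1=2
SNF(R) diag = [3] → torsion [3]

Answer: M ≅ ℤ^2 ⊕ ℤ/3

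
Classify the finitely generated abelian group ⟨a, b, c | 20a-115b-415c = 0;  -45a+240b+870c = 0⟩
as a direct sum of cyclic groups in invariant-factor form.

Answer: M ≅ ℤ^1 ⊕ ℤ/5 ⊕ ℤ/15

Derivation:
rank_ℚ(R)=2; free=3−2=1
SNF(R) diag = [5, 15] → torsion [5, 15]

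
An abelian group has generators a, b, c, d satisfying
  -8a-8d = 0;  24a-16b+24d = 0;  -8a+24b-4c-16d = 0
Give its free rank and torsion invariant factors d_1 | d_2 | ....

Answer: M ≅ ℤ^1 ⊕ ℤ/4 ⊕ ℤ/8 ⊕ ℤ/16

Derivation:
rank_ℚ(R)=3; free=4−3=1
SNF(R) diag = [4, 8, 16] → torsion [4, 8, 16]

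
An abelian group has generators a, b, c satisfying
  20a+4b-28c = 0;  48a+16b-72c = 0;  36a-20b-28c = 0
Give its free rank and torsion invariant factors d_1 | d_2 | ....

rank_ℚ(R)=3; free=3−3=0
SNF(R) diag = [4, 8, 8] → torsion [4, 8, 8]

Answer: M ≅ ℤ/4 ⊕ ℤ/8 ⊕ ℤ/8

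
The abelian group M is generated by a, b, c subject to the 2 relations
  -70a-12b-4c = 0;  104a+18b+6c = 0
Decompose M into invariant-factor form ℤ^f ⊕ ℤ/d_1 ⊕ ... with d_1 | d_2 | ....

Answer: M ≅ ℤ^1 ⊕ ℤ/2 ⊕ ℤ/2

Derivation:
rank_ℚ(R)=2; free=3−2=1
SNF(R) diag = [2, 2] → torsion [2, 2]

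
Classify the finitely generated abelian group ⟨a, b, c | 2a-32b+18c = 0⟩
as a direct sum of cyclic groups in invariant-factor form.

Answer: M ≅ ℤ^2 ⊕ ℤ/2

Derivation:
rank_ℚ(R)=1; free=3−1=2
SNF(R) diag = [2] → torsion [2]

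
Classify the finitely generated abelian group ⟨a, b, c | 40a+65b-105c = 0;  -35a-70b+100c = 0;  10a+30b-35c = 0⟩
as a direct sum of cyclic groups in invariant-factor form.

Answer: M ≅ ℤ/5 ⊕ ℤ/5 ⊕ ℤ/5

Derivation:
rank_ℚ(R)=3; free=3−3=0
SNF(R) diag = [5, 5, 5] → torsion [5, 5, 5]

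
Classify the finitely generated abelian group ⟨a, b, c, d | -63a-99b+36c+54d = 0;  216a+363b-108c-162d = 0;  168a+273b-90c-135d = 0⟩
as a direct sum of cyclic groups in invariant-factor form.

Answer: M ≅ ℤ^1 ⊕ ℤ/3 ⊕ ℤ/3 ⊕ ℤ/9

Derivation:
rank_ℚ(R)=3; free=4−3=1
SNF(R) diag = [3, 3, 9] → torsion [3, 3, 9]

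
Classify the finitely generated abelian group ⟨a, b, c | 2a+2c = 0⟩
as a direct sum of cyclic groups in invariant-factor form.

Answer: M ≅ ℤ^2 ⊕ ℤ/2

Derivation:
rank_ℚ(R)=1; free=3−1=2
SNF(R) diag = [2] → torsion [2]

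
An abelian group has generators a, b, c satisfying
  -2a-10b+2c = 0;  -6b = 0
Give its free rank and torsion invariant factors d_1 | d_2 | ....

Answer: M ≅ ℤ^1 ⊕ ℤ/2 ⊕ ℤ/6

Derivation:
rank_ℚ(R)=2; free=3−2=1
SNF(R) diag = [2, 6] → torsion [2, 6]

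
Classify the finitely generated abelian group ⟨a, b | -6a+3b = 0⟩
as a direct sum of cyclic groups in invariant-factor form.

rank_ℚ(R)=1; free=2−1=1
SNF(R) diag = [3] → torsion [3]

Answer: M ≅ ℤ^1 ⊕ ℤ/3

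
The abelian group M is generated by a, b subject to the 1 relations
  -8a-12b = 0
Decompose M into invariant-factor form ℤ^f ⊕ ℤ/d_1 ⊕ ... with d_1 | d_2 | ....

Answer: M ≅ ℤ^1 ⊕ ℤ/4

Derivation:
rank_ℚ(R)=1; free=2−1=1
SNF(R) diag = [4] → torsion [4]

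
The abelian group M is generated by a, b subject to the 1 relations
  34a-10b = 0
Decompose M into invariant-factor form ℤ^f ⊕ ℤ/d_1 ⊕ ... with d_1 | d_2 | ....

rank_ℚ(R)=1; free=2−1=1
SNF(R) diag = [2] → torsion [2]

Answer: M ≅ ℤ^1 ⊕ ℤ/2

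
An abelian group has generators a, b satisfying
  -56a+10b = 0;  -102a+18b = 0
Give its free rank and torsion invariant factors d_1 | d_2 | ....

rank_ℚ(R)=2; free=2−2=0
SNF(R) diag = [2, 6] → torsion [2, 6]

Answer: M ≅ ℤ/2 ⊕ ℤ/6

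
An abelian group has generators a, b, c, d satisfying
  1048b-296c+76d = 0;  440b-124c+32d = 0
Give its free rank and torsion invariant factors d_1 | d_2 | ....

rank_ℚ(R)=2; free=4−2=2
SNF(R) diag = [4, 12] → torsion [4, 12]

Answer: M ≅ ℤ^2 ⊕ ℤ/4 ⊕ ℤ/12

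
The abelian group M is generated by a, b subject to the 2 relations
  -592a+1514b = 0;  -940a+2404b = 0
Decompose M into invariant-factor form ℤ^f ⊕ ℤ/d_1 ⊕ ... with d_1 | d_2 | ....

rank_ℚ(R)=2; free=2−2=0
SNF(R) diag = [2, 4] → torsion [2, 4]

Answer: M ≅ ℤ/2 ⊕ ℤ/4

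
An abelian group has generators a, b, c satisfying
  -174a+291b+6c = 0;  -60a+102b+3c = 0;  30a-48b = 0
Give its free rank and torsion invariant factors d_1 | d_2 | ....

Answer: M ≅ ℤ/3 ⊕ ℤ/3 ⊕ ℤ/6

Derivation:
rank_ℚ(R)=3; free=3−3=0
SNF(R) diag = [3, 3, 6] → torsion [3, 3, 6]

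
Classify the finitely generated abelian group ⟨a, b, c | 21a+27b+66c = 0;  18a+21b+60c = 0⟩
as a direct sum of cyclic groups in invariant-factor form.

rank_ℚ(R)=2; free=3−2=1
SNF(R) diag = [3, 3] → torsion [3, 3]

Answer: M ≅ ℤ^1 ⊕ ℤ/3 ⊕ ℤ/3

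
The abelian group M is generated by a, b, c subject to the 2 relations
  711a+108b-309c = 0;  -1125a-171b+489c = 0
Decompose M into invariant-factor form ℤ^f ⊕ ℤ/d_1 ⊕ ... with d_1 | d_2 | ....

rank_ℚ(R)=2; free=3−2=1
SNF(R) diag = [3, 9] → torsion [3, 9]

Answer: M ≅ ℤ^1 ⊕ ℤ/3 ⊕ ℤ/9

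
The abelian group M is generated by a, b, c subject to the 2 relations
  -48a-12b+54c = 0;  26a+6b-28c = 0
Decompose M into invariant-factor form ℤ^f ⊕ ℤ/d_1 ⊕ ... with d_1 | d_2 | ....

rank_ℚ(R)=2; free=3−2=1
SNF(R) diag = [2, 6] → torsion [2, 6]

Answer: M ≅ ℤ^1 ⊕ ℤ/2 ⊕ ℤ/6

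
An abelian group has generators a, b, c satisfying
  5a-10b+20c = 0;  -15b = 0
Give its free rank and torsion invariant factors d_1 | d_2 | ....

Answer: M ≅ ℤ^1 ⊕ ℤ/5 ⊕ ℤ/15

Derivation:
rank_ℚ(R)=2; free=3−2=1
SNF(R) diag = [5, 15] → torsion [5, 15]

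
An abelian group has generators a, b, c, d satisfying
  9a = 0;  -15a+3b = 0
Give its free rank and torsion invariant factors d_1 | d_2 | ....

rank_ℚ(R)=2; free=4−2=2
SNF(R) diag = [3, 9] → torsion [3, 9]

Answer: M ≅ ℤ^2 ⊕ ℤ/3 ⊕ ℤ/9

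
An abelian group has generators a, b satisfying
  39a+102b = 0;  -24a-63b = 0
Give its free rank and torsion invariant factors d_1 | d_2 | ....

rank_ℚ(R)=2; free=2−2=0
SNF(R) diag = [3, 3] → torsion [3, 3]

Answer: M ≅ ℤ/3 ⊕ ℤ/3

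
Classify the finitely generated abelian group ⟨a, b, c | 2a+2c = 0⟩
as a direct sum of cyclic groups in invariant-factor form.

rank_ℚ(R)=1; free=3−1=2
SNF(R) diag = [2] → torsion [2]

Answer: M ≅ ℤ^2 ⊕ ℤ/2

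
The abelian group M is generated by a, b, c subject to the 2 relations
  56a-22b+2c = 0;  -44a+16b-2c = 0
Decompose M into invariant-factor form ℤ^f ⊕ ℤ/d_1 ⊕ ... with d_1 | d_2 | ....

Answer: M ≅ ℤ^1 ⊕ ℤ/2 ⊕ ℤ/6

Derivation:
rank_ℚ(R)=2; free=3−2=1
SNF(R) diag = [2, 6] → torsion [2, 6]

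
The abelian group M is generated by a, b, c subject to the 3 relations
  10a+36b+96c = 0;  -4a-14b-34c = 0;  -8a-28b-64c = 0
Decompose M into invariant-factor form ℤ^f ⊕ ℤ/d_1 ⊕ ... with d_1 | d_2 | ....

rank_ℚ(R)=3; free=3−3=0
SNF(R) diag = [2, 2, 4] → torsion [2, 2, 4]

Answer: M ≅ ℤ/2 ⊕ ℤ/2 ⊕ ℤ/4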